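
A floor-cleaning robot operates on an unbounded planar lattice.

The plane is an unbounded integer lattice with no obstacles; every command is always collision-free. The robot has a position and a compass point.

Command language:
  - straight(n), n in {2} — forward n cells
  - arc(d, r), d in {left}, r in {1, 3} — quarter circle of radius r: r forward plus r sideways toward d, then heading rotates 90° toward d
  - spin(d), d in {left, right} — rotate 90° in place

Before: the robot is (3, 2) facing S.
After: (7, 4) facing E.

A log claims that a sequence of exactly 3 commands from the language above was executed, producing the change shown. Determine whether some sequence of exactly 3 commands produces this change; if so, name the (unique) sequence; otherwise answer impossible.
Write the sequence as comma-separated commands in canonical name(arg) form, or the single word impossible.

key: position moved to (7,4) AND the heading swung to E — translation plus rotation needed
initial: (3, 2) facing S
step 1 (arc(left, 1)): (4, 1) facing E
step 2 (arc(left, 3)): (7, 4) facing N
step 3 (spin(right)): (7, 4) facing E
no rival 3-sequence matches.

arc(left, 1), arc(left, 3), spin(right)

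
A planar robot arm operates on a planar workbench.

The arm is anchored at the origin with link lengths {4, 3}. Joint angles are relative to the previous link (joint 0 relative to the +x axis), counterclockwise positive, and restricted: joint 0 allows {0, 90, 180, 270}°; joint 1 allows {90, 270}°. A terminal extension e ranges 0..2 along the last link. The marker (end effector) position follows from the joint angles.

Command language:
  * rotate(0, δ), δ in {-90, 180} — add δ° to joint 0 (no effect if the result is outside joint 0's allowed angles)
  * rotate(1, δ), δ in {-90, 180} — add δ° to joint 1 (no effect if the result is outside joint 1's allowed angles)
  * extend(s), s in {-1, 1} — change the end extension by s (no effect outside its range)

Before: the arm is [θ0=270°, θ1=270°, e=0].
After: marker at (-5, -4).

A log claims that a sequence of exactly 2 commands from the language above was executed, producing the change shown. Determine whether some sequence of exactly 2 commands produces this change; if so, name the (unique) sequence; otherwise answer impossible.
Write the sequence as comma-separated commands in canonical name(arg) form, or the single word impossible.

begin: [θ0=270°, θ1=270°, e=0]
step 1 (extend(1)): [θ0=270°, θ1=270°, e=1]
step 2 (extend(1)): [θ0=270°, θ1=270°, e=2]
no rival 2-sequence matches.

extend(1), extend(1)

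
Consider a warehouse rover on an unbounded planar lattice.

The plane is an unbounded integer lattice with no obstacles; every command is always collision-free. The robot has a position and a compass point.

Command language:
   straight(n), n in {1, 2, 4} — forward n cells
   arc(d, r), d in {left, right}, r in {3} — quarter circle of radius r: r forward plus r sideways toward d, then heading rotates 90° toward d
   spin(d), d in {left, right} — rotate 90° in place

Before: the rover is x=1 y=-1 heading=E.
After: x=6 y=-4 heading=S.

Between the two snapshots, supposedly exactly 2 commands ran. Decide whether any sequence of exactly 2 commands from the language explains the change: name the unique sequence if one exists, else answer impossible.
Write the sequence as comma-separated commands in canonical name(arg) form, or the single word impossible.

straight(2), arc(right, 3)

key: order matters: swapping straight(2) and arc(right, 3) lands elsewhere
start: x=1 y=-1 heading=E
step 1 (straight(2)): x=3 y=-1 heading=E
step 2 (arc(right, 3)): x=6 y=-4 heading=S
all 49 alternatives checked — unique.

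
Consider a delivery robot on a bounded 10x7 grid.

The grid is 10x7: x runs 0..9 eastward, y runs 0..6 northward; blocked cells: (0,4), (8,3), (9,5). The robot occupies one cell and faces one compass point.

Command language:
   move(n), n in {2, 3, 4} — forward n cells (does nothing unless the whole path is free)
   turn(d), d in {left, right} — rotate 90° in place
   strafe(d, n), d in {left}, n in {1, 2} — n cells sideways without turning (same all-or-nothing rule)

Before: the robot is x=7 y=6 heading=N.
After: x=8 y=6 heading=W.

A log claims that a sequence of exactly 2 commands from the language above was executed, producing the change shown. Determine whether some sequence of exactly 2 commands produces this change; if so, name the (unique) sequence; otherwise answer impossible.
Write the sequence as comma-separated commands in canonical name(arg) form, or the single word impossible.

no 2-step route produces this change.

impossible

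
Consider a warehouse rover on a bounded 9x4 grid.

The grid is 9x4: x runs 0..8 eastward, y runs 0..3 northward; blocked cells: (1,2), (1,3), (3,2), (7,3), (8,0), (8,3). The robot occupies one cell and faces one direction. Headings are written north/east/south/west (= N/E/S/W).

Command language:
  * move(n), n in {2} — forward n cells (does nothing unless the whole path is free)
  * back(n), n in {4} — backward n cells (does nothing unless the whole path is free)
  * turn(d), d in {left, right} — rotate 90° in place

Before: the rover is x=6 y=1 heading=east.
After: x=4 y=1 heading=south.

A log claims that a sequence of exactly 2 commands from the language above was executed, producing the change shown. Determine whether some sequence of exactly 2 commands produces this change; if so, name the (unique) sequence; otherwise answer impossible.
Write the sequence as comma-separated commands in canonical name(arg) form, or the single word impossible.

checked all 2-command options: none fits.

impossible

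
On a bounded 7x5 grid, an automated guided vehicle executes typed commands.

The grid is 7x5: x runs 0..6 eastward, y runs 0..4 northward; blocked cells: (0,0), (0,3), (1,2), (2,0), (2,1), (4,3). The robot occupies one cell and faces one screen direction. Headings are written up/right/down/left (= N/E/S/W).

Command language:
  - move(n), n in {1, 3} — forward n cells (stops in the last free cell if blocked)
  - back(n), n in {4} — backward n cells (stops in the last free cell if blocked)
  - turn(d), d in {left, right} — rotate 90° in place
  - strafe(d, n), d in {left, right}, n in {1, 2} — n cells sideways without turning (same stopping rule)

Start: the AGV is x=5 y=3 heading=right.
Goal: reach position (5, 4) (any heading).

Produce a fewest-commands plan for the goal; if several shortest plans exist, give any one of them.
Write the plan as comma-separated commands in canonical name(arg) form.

strafe(left, 2)

begin: x=5 y=3 heading=right
1. strafe(left, 2) → x=5 y=4 heading=right
no 0-step plan works, so 1 is optimal.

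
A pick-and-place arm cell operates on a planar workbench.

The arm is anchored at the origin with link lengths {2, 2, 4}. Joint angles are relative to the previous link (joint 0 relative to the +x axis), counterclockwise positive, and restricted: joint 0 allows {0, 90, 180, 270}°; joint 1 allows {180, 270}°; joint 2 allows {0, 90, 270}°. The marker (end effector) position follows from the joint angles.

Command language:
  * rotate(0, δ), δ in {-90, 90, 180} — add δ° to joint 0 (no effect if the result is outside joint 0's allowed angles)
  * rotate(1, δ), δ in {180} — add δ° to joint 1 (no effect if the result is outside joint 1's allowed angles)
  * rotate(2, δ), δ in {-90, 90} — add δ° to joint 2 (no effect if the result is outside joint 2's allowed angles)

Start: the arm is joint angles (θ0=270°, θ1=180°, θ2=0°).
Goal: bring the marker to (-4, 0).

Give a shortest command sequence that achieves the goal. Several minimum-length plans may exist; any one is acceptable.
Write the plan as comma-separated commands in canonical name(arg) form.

rotate(2, 90)

from: joint angles (θ0=270°, θ1=180°, θ2=0°)
t=1 rotate(2, 90) ⇒ joint angles (θ0=270°, θ1=180°, θ2=90°)
minimal: 1 command(s), checked below 1.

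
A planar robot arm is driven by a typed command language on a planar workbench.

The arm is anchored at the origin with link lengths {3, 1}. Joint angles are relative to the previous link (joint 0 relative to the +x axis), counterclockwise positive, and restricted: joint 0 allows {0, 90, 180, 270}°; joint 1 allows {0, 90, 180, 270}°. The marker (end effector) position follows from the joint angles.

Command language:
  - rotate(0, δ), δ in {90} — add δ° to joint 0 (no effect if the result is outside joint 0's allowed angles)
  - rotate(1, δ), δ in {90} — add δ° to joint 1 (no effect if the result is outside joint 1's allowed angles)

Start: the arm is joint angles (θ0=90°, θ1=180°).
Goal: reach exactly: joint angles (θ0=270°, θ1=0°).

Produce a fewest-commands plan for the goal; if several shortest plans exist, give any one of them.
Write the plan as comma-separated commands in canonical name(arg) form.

t0: joint angles (θ0=90°, θ1=180°)
t=1 rotate(1, 90) ⇒ joint angles (θ0=90°, θ1=270°)
t=2 rotate(1, 90) ⇒ joint angles (θ0=90°, θ1=0°)
t=3 rotate(0, 90) ⇒ joint angles (θ0=180°, θ1=0°)
t=4 rotate(0, 90) ⇒ joint angles (θ0=270°, θ1=0°)
shorter routes all fall short; 4 is best.

rotate(1, 90), rotate(1, 90), rotate(0, 90), rotate(0, 90)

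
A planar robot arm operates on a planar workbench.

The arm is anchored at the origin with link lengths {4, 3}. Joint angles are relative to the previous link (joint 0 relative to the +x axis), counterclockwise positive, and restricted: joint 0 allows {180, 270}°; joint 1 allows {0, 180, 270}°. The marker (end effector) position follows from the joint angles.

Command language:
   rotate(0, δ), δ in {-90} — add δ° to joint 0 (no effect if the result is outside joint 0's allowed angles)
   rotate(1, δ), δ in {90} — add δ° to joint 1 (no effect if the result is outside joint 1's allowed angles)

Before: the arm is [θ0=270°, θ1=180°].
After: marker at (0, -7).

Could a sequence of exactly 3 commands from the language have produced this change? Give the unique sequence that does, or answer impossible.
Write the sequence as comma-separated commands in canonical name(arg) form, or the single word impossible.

t0: [θ0=270°, θ1=180°]
[1] after rotate(1, 90): [θ0=270°, θ1=270°]
[2] after rotate(1, 90): [θ0=270°, θ1=0°]
[3] after rotate(1, 90): [θ0=270°, θ1=0°]
no other 3-command option fits: unique.

rotate(1, 90), rotate(1, 90), rotate(1, 90)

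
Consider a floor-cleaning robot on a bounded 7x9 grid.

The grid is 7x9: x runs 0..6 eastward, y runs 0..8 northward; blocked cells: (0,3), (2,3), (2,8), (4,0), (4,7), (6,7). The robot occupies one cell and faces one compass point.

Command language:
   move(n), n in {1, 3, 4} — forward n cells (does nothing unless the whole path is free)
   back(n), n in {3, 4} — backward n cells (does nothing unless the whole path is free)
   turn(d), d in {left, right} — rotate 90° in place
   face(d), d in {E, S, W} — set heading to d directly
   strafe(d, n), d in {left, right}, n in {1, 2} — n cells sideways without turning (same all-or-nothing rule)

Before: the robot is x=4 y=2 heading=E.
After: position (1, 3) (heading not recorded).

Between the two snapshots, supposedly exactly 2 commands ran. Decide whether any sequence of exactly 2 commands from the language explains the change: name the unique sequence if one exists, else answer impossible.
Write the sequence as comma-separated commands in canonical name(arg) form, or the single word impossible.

key: running strafe(left, 1) before back(3) would end elsewhere — order is forced
initial: x=4 y=2 heading=E
[1] after back(3): x=1 y=2 heading=E
[2] after strafe(left, 1): x=1 y=3 heading=E
uniquely the one of 196 2-step routes that fits.

back(3), strafe(left, 1)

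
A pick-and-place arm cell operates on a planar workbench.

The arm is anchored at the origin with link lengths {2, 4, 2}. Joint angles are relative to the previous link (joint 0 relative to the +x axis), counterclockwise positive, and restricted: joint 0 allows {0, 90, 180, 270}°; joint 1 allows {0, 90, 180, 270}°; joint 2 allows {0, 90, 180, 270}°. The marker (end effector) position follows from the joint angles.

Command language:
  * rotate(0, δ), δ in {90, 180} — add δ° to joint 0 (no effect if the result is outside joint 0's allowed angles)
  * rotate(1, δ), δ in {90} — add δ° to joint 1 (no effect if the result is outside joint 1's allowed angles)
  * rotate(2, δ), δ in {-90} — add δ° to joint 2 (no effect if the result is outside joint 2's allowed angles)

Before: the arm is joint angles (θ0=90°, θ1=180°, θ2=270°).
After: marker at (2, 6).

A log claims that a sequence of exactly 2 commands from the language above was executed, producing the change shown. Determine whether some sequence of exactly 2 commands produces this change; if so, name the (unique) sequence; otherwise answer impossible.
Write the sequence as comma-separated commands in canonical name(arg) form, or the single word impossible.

start: joint angles (θ0=90°, θ1=180°, θ2=270°)
1. rotate(1, 90) → joint angles (θ0=90°, θ1=270°, θ2=270°)
2. rotate(1, 90) → joint angles (θ0=90°, θ1=0°, θ2=270°)
uniquely the one of 16 2-step routes that fits.

rotate(1, 90), rotate(1, 90)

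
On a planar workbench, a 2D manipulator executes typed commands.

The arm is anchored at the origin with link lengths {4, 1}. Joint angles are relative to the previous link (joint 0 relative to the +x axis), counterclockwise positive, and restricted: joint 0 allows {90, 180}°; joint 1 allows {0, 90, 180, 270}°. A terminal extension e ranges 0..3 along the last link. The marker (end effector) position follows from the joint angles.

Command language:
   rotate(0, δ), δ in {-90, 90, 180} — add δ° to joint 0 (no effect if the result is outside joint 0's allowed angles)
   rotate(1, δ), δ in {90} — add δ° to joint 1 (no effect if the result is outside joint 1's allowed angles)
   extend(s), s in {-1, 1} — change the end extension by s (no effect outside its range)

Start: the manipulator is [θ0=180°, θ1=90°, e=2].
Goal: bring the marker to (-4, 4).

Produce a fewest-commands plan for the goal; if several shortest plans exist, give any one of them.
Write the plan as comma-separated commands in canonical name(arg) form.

start: [θ0=180°, θ1=90°, e=2]
[1] after rotate(0, -90): [θ0=90°, θ1=90°, e=2]
[2] after extend(1): [θ0=90°, θ1=90°, e=3]
no 1-step plan works, so 2 is optimal.

rotate(0, -90), extend(1)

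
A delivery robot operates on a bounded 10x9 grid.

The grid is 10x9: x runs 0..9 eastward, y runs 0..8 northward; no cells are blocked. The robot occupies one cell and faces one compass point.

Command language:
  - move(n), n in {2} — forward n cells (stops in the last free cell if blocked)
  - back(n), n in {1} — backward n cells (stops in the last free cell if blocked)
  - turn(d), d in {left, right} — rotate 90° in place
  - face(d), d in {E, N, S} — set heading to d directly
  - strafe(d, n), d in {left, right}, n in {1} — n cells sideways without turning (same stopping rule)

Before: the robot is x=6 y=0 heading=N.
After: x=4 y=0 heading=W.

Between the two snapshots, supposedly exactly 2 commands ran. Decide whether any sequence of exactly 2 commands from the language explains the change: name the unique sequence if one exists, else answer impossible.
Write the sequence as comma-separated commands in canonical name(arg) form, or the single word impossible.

key: running move(2) before turn(left) would end elsewhere — order is forced
t0: x=6 y=0 heading=N
[1] after turn(left): x=6 y=0 heading=W
[2] after move(2): x=4 y=0 heading=W
uniquely the one of 81 2-step routes that fits.

turn(left), move(2)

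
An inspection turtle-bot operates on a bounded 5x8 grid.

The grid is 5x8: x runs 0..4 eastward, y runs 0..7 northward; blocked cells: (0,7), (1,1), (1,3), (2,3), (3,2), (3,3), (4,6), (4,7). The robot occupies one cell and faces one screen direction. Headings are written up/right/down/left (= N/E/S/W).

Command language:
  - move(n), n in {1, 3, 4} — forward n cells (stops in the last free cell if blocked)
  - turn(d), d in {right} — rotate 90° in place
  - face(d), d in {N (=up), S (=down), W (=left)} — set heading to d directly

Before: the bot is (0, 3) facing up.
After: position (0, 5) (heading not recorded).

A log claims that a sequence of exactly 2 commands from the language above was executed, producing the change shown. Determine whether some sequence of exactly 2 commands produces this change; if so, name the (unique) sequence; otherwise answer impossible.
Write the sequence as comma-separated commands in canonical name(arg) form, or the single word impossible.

initial: (0, 3) facing up
step 1 (move(1)): (0, 4) facing up
step 2 (move(1)): (0, 5) facing up
no other 2-command option fits: unique.

move(1), move(1)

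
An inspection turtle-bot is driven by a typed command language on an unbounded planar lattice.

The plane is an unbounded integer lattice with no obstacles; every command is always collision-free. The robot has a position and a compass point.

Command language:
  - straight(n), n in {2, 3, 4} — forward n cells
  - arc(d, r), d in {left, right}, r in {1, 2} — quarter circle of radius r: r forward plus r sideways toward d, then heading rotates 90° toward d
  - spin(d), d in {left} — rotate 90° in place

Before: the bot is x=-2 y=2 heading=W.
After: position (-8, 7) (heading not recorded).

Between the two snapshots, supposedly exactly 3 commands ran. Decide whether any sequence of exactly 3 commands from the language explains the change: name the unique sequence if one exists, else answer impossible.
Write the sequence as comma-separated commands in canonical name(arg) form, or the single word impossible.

straight(4), arc(right, 2), straight(3)

key: running straight(3) before straight(4) would end elsewhere — order is forced
from: x=-2 y=2 heading=W
t=1 straight(4) ⇒ x=-6 y=2 heading=W
t=2 arc(right, 2) ⇒ x=-8 y=4 heading=N
t=3 straight(3) ⇒ x=-8 y=7 heading=N
uniquely the one of 512 3-step routes that fits.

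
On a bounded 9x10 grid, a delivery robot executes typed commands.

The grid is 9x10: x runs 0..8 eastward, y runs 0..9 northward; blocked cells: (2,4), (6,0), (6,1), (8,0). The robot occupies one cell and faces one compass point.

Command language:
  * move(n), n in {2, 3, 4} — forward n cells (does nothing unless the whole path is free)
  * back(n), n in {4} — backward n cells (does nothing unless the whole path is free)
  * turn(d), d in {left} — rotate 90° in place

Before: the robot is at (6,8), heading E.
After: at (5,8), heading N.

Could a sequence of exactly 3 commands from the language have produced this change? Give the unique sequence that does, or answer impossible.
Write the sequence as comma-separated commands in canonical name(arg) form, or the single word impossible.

back(4), move(3), turn(left)

key: order matters: swapping back(4) and turn(left) lands elsewhere
from: at (6,8), heading E
t=1 back(4) ⇒ at (2,8), heading E
t=2 move(3) ⇒ at (5,8), heading E
t=3 turn(left) ⇒ at (5,8), heading N
no other 3-command option fits: unique.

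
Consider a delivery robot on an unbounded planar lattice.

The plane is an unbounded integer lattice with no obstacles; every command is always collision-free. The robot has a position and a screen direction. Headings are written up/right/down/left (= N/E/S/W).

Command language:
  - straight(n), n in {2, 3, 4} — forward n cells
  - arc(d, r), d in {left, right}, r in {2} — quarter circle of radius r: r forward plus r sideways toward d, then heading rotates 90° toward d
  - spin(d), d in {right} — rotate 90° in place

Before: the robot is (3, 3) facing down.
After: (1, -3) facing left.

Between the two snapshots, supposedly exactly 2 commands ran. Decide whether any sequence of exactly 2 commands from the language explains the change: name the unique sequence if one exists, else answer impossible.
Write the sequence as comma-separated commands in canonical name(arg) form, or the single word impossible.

key: order matters: swapping straight(4) and arc(right, 2) lands elsewhere
start: (3, 3) facing down
1. straight(4) → (3, -1) facing down
2. arc(right, 2) → (1, -3) facing left
all 36 alternatives checked — unique.

straight(4), arc(right, 2)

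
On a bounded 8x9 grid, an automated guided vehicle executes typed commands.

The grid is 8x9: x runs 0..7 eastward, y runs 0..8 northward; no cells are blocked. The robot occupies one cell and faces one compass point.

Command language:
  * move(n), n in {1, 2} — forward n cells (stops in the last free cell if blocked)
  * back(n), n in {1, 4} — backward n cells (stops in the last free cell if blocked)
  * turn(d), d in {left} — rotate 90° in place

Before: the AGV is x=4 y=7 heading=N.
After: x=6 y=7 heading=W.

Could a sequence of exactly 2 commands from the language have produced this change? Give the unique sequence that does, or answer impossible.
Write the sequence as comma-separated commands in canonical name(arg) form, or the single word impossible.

impossible

no 2-step route produces this change.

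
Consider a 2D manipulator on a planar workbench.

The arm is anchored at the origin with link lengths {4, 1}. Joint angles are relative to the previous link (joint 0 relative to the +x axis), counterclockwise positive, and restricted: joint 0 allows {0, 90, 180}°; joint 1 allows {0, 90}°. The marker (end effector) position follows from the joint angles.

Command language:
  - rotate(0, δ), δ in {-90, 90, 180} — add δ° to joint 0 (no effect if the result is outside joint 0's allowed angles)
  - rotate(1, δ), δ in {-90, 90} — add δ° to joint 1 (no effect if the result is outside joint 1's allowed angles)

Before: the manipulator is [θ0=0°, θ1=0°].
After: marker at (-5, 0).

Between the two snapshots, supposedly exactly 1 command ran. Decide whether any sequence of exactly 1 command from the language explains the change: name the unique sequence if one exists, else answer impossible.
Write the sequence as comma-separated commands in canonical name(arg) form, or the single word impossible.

rotate(0, 180)

initial: [θ0=0°, θ1=0°]
t=1 rotate(0, 180) ⇒ [θ0=180°, θ1=0°]
no rival 1-sequence matches.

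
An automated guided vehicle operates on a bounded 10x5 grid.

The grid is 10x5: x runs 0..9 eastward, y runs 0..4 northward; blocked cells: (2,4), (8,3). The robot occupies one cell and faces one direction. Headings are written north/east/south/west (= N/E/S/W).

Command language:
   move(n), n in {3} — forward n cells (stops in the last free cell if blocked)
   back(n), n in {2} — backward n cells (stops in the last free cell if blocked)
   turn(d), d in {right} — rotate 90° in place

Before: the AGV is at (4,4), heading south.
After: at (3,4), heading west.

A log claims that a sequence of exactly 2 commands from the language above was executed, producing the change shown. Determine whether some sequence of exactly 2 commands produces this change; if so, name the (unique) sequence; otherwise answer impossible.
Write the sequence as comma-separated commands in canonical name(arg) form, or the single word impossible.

turn(right), move(3)

key: move(3) is stopped early by the blocked cell at (2,4)
t0: at (4,4), heading south
1. turn(right) → at (4,4), heading west
2. move(3) → at (3,4), heading west
no rival 2-sequence matches.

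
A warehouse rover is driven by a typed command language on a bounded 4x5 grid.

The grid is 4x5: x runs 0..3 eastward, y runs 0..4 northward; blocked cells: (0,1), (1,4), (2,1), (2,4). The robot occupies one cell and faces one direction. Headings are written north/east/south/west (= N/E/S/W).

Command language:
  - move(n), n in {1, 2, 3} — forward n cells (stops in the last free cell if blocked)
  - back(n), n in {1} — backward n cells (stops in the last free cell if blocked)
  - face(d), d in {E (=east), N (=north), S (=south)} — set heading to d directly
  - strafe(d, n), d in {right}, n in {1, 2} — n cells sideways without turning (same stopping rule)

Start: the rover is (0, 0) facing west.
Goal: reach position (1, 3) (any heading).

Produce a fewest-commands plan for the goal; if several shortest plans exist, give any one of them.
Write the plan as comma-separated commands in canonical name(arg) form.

start: (0, 0) facing west
step 1 (back(1)): (1, 0) facing west
step 2 (strafe(right, 1)): (1, 1) facing west
step 3 (strafe(right, 2)): (1, 3) facing west
minimal: 3 command(s), checked below 3.

back(1), strafe(right, 1), strafe(right, 2)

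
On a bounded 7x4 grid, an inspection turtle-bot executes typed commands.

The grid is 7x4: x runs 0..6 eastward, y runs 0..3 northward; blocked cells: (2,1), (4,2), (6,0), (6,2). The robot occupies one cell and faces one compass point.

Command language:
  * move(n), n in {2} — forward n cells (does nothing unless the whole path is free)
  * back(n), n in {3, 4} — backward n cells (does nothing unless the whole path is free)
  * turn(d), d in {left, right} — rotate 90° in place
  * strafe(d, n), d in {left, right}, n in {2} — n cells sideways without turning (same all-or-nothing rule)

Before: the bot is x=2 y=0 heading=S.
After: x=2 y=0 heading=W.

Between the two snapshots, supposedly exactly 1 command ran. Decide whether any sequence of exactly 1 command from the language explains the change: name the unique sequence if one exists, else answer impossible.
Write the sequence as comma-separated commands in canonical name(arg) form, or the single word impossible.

key: (2,0) unchanged — the single command moves nothing
begin: x=2 y=0 heading=S
1. turn(right) → x=2 y=0 heading=W
all 7 alternatives checked — unique.

turn(right)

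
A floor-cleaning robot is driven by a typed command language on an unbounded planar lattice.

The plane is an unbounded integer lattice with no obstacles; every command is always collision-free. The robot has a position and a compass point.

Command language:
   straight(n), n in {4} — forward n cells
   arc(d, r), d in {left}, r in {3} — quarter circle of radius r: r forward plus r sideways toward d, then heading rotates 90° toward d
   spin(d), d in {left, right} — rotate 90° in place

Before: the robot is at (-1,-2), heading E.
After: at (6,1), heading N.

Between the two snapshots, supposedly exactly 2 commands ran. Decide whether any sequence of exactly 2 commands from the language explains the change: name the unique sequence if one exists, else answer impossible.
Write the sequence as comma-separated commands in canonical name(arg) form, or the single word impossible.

straight(4), arc(left, 3)

key: order matters: swapping straight(4) and arc(left, 3) lands elsewhere
start: at (-1,-2), heading E
[1] after straight(4): at (3,-2), heading E
[2] after arc(left, 3): at (6,1), heading N
no rival 2-sequence matches.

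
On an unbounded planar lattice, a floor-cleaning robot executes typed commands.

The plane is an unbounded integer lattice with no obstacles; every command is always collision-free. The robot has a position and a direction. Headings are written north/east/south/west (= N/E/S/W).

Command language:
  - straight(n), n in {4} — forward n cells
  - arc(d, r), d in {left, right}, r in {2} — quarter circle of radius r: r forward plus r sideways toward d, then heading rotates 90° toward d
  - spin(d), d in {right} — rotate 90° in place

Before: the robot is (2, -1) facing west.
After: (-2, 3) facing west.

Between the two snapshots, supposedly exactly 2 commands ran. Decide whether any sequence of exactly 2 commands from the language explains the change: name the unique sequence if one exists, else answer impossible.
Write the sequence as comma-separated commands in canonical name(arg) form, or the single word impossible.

arc(right, 2), arc(left, 2)

key: heading stays W — rotations cancel among the 2 commands
initial: (2, -1) facing west
[1] after arc(right, 2): (0, 1) facing north
[2] after arc(left, 2): (-2, 3) facing west
all 16 alternatives checked — unique.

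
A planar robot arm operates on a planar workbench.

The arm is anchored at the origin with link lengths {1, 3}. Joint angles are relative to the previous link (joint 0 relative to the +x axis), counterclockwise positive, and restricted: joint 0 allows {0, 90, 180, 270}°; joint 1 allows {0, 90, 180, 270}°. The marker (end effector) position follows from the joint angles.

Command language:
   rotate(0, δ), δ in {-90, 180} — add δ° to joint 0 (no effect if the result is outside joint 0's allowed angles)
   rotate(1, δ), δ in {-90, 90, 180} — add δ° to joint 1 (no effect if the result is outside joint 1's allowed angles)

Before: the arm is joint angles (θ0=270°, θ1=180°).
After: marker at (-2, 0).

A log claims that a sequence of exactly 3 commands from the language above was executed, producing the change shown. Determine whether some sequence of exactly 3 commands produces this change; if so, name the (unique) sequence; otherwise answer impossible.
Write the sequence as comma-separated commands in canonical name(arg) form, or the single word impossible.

from: joint angles (θ0=270°, θ1=180°)
t=1 rotate(0, -90) ⇒ joint angles (θ0=180°, θ1=180°)
t=2 rotate(0, -90) ⇒ joint angles (θ0=90°, θ1=180°)
t=3 rotate(0, -90) ⇒ joint angles (θ0=0°, θ1=180°)
no rival 3-sequence matches.

rotate(0, -90), rotate(0, -90), rotate(0, -90)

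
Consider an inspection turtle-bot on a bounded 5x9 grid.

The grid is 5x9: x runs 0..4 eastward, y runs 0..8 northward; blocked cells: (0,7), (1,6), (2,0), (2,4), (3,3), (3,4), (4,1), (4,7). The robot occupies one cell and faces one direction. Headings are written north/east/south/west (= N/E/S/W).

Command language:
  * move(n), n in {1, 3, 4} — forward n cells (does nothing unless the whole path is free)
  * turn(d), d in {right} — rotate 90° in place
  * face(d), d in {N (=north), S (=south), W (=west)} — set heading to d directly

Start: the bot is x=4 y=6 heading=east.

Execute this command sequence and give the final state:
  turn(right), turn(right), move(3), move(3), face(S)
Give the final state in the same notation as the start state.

begin: x=4 y=6 heading=east
1. turn(right) → x=4 y=6 heading=south
2. turn(right) → x=4 y=6 heading=west
3. move(3) → x=4 y=6 heading=west
4. move(3) → x=4 y=6 heading=west
5. face(S) → x=4 y=6 heading=south

x=4 y=6 heading=south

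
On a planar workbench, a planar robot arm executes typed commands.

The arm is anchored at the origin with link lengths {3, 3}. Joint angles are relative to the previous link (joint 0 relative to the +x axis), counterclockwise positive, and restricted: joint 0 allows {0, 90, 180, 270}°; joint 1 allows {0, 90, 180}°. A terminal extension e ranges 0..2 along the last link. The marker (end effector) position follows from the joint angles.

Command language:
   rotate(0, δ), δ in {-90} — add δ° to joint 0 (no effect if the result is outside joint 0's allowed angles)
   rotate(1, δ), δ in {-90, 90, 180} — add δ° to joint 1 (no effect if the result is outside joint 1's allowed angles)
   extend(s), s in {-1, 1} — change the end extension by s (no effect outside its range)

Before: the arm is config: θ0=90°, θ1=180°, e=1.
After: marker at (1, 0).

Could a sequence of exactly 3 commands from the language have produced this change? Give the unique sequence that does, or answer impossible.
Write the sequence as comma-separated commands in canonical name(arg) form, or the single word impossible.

begin: config: θ0=90°, θ1=180°, e=1
step 1 (rotate(0, -90)): config: θ0=0°, θ1=180°, e=1
step 2 (rotate(0, -90)): config: θ0=270°, θ1=180°, e=1
step 3 (rotate(0, -90)): config: θ0=180°, θ1=180°, e=1
no rival 3-sequence matches.

rotate(0, -90), rotate(0, -90), rotate(0, -90)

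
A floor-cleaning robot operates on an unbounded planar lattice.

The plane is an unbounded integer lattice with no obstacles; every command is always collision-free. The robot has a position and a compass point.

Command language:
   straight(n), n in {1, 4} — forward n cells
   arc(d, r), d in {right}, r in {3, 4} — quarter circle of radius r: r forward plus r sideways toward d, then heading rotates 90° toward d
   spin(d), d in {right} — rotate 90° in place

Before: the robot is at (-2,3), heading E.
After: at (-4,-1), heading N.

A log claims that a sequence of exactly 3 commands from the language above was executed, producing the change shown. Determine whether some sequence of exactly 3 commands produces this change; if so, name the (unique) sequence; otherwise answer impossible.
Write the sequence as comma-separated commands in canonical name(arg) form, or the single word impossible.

arc(right, 4), arc(right, 3), arc(right, 3)

key: cell and facing (now N) both changed — the 3 commands mix motion and turning
initial: at (-2,3), heading E
step 1 (arc(right, 4)): at (2,-1), heading S
step 2 (arc(right, 3)): at (-1,-4), heading W
step 3 (arc(right, 3)): at (-4,-1), heading N
no other 3-command option fits: unique.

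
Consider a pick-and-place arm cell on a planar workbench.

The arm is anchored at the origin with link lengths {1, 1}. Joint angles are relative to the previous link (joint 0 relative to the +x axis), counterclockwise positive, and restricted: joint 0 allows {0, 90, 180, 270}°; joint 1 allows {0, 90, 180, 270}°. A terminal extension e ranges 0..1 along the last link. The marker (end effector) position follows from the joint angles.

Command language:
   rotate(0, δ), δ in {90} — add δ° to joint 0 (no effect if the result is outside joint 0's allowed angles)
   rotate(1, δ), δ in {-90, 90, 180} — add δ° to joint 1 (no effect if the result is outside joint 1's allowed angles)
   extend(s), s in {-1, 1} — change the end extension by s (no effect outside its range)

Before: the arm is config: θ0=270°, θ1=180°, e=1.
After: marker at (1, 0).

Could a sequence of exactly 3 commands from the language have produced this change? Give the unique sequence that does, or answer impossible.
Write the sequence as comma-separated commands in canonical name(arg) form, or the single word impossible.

rotate(0, 90), rotate(0, 90), rotate(0, 90)

begin: config: θ0=270°, θ1=180°, e=1
[1] after rotate(0, 90): config: θ0=0°, θ1=180°, e=1
[2] after rotate(0, 90): config: θ0=90°, θ1=180°, e=1
[3] after rotate(0, 90): config: θ0=180°, θ1=180°, e=1
no other 3-command option fits: unique.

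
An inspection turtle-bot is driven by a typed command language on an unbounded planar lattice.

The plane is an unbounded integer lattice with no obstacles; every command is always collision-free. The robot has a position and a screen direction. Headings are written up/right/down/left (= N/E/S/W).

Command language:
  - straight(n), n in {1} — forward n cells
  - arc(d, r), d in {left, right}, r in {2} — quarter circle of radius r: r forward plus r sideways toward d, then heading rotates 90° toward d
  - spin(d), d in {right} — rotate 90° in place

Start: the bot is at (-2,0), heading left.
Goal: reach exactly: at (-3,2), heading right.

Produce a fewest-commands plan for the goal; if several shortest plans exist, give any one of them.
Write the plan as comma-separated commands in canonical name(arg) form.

arc(right, 2), spin(right), straight(1)

begin: at (-2,0), heading left
[1] after arc(right, 2): at (-4,2), heading up
[2] after spin(right): at (-4,2), heading right
[3] after straight(1): at (-3,2), heading right
shorter routes all fall short; 3 is best.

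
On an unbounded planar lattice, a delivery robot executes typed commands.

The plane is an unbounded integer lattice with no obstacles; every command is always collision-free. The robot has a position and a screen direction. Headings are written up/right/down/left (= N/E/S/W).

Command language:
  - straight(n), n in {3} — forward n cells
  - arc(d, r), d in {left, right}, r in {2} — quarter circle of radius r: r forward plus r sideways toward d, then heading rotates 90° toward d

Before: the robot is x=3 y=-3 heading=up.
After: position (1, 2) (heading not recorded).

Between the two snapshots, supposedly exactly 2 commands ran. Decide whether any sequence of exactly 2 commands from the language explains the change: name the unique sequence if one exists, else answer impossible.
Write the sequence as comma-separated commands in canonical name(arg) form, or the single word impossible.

key: order matters: swapping straight(3) and arc(left, 2) lands elsewhere
t0: x=3 y=-3 heading=up
t=1 straight(3) ⇒ x=3 y=0 heading=up
t=2 arc(left, 2) ⇒ x=1 y=2 heading=left
no rival 2-sequence matches.

straight(3), arc(left, 2)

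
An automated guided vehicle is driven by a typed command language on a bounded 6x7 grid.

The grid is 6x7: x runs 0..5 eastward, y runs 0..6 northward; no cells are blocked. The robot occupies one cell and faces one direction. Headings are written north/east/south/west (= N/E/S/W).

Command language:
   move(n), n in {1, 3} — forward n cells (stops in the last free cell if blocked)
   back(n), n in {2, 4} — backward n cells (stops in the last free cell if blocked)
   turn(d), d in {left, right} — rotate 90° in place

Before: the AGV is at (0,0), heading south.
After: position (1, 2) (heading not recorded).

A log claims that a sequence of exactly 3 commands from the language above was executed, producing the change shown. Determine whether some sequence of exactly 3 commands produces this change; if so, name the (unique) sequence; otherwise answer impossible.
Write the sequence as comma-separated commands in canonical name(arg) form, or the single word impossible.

back(2), turn(left), move(1)

key: order matters: swapping back(2) and move(1) lands elsewhere
initial: at (0,0), heading south
[1] after back(2): at (0,2), heading south
[2] after turn(left): at (0,2), heading east
[3] after move(1): at (1,2), heading east
all 216 alternatives checked — unique.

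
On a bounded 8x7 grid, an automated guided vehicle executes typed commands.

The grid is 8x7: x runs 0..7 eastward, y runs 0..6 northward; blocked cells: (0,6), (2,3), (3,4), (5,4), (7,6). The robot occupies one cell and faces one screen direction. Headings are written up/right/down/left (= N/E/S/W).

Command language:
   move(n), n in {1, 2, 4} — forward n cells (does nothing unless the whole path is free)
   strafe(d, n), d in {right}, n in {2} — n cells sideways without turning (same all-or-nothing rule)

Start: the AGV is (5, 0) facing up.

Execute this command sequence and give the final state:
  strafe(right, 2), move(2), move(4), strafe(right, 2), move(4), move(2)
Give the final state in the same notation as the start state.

(7, 4) facing up

start: (5, 0) facing up
t=1 strafe(right, 2) ⇒ (7, 0) facing up
t=2 move(2) ⇒ (7, 2) facing up
t=3 move(4) ⇒ (7, 2) facing up
t=4 strafe(right, 2) ⇒ (7, 2) facing up
t=5 move(4) ⇒ (7, 2) facing up
t=6 move(2) ⇒ (7, 4) facing up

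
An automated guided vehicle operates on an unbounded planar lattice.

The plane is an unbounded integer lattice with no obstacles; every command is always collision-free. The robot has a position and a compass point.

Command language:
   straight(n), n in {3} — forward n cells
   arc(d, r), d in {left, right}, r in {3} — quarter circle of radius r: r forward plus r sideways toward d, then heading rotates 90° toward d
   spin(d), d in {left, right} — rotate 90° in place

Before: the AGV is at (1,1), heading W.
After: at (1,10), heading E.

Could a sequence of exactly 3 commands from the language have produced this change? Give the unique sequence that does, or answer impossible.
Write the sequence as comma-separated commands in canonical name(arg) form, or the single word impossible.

arc(right, 3), straight(3), arc(right, 3)

key: cell and facing (now E) both changed — the 3 commands mix motion and turning
start: at (1,1), heading W
t=1 arc(right, 3) ⇒ at (-2,4), heading N
t=2 straight(3) ⇒ at (-2,7), heading N
t=3 arc(right, 3) ⇒ at (1,10), heading E
all 125 alternatives checked — unique.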